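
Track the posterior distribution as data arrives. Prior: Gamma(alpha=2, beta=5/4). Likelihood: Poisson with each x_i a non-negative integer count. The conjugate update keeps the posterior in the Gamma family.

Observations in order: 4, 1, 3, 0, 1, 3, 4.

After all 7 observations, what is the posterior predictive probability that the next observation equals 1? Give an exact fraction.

155089863676276316501055423048/624931990990842127748277129373

obs 1: x=4 → posterior Gamma(6, 9/4)
obs 2: x=1 → posterior Gamma(7, 13/4)
obs 3: x=3 → posterior Gamma(10, 17/4)
obs 4: x=0 → posterior Gamma(10, 21/4)
obs 5: x=1 → posterior Gamma(11, 25/4)
obs 6: x=3 → posterior Gamma(14, 29/4)
obs 7: x=4 → posterior Gamma(18, 33/4)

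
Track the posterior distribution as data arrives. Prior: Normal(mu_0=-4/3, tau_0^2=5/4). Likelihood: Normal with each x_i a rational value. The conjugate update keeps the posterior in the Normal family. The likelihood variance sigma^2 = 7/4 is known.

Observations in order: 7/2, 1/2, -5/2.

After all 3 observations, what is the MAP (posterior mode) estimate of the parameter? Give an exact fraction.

-1/12

obs 1: x=7/2 → posterior Normal(49/72, 35/48)
obs 2: x=1/2 → posterior Normal(32/51, 35/68)
obs 3: x=-5/2 → posterior Normal(-1/12, 35/88)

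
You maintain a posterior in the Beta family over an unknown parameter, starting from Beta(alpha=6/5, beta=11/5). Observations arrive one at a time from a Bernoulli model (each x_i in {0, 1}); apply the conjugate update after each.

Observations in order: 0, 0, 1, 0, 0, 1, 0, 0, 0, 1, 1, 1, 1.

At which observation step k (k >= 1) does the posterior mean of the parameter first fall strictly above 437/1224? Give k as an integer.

k = 11

obs 1: x=0 → posterior Beta(6/5, 16/5)
obs 2: x=0 → posterior Beta(6/5, 21/5)
obs 3: x=1 → posterior Beta(11/5, 21/5)
obs 4: x=0 → posterior Beta(11/5, 26/5)
obs 5: x=0 → posterior Beta(11/5, 31/5)
obs 6: x=1 → posterior Beta(16/5, 31/5)
obs 7: x=0 → posterior Beta(16/5, 36/5)
obs 8: x=0 → posterior Beta(16/5, 41/5)
obs 9: x=0 → posterior Beta(16/5, 46/5)
obs 10: x=1 → posterior Beta(21/5, 46/5)
obs 11: x=1 → posterior Beta(26/5, 46/5)
obs 12: x=1 → posterior Beta(31/5, 46/5)
obs 13: x=1 → posterior Beta(36/5, 46/5)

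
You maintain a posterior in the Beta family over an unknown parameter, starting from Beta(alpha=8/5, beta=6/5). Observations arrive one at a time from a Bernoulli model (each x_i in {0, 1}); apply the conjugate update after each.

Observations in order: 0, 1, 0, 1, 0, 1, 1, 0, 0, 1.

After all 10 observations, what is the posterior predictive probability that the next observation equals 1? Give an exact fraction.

obs 1: x=0 → posterior Beta(8/5, 11/5)
obs 2: x=1 → posterior Beta(13/5, 11/5)
obs 3: x=0 → posterior Beta(13/5, 16/5)
obs 4: x=1 → posterior Beta(18/5, 16/5)
obs 5: x=0 → posterior Beta(18/5, 21/5)
obs 6: x=1 → posterior Beta(23/5, 21/5)
obs 7: x=1 → posterior Beta(28/5, 21/5)
obs 8: x=0 → posterior Beta(28/5, 26/5)
obs 9: x=0 → posterior Beta(28/5, 31/5)
obs 10: x=1 → posterior Beta(33/5, 31/5)

33/64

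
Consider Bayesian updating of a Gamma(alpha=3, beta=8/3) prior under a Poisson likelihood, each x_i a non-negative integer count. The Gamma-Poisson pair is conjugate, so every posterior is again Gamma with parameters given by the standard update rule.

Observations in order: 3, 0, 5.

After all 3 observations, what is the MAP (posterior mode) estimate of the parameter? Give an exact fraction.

obs 1: x=3 → posterior Gamma(6, 11/3)
obs 2: x=0 → posterior Gamma(6, 14/3)
obs 3: x=5 → posterior Gamma(11, 17/3)

30/17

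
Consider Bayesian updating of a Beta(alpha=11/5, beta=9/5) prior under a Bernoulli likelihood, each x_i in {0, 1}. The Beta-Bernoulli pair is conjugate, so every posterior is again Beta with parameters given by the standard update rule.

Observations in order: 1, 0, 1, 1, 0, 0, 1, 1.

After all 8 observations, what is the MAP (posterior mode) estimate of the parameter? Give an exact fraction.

obs 1: x=1 → posterior Beta(16/5, 9/5)
obs 2: x=0 → posterior Beta(16/5, 14/5)
obs 3: x=1 → posterior Beta(21/5, 14/5)
obs 4: x=1 → posterior Beta(26/5, 14/5)
obs 5: x=0 → posterior Beta(26/5, 19/5)
obs 6: x=0 → posterior Beta(26/5, 24/5)
obs 7: x=1 → posterior Beta(31/5, 24/5)
obs 8: x=1 → posterior Beta(36/5, 24/5)

31/50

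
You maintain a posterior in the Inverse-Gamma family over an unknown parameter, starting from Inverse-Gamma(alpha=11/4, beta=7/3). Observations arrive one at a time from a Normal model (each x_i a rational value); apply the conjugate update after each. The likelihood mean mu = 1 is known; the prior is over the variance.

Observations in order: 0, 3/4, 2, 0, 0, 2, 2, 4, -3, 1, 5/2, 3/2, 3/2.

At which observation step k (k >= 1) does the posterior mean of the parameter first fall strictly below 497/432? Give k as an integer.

obs 1: x=0 → posterior Inverse-Gamma(13/4, 17/6)
obs 2: x=3/4 → posterior Inverse-Gamma(15/4, 275/96)
obs 3: x=2 → posterior Inverse-Gamma(17/4, 323/96)
obs 4: x=0 → posterior Inverse-Gamma(19/4, 371/96)
obs 5: x=0 → posterior Inverse-Gamma(21/4, 419/96)
obs 6: x=2 → posterior Inverse-Gamma(23/4, 467/96)
obs 7: x=2 → posterior Inverse-Gamma(25/4, 515/96)
obs 8: x=4 → posterior Inverse-Gamma(27/4, 947/96)
obs 9: x=-3 → posterior Inverse-Gamma(29/4, 1715/96)
obs 10: x=1 → posterior Inverse-Gamma(31/4, 1715/96)
obs 11: x=5/2 → posterior Inverse-Gamma(33/4, 1823/96)
obs 12: x=3/2 → posterior Inverse-Gamma(35/4, 1835/96)
obs 13: x=3/2 → posterior Inverse-Gamma(37/4, 1847/96)

k = 2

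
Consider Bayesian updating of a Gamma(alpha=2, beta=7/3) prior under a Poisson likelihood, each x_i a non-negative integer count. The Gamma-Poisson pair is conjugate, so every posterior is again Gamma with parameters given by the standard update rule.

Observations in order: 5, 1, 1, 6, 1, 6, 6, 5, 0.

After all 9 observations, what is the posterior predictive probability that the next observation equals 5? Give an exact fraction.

989903117512584783853057345185081282521053399814800146432/10555134955777783414078330085995832946127396083370199442517

obs 1: x=5 → posterior Gamma(7, 10/3)
obs 2: x=1 → posterior Gamma(8, 13/3)
obs 3: x=1 → posterior Gamma(9, 16/3)
obs 4: x=6 → posterior Gamma(15, 19/3)
obs 5: x=1 → posterior Gamma(16, 22/3)
obs 6: x=6 → posterior Gamma(22, 25/3)
obs 7: x=6 → posterior Gamma(28, 28/3)
obs 8: x=5 → posterior Gamma(33, 31/3)
obs 9: x=0 → posterior Gamma(33, 34/3)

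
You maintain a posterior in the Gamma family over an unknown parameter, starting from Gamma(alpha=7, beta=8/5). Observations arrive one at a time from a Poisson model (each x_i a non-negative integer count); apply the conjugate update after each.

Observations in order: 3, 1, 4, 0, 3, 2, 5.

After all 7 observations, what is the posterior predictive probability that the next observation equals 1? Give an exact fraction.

8582650002312754749178369568886946356305375/51555163887694117825351190487931770334347264

obs 1: x=3 → posterior Gamma(10, 13/5)
obs 2: x=1 → posterior Gamma(11, 18/5)
obs 3: x=4 → posterior Gamma(15, 23/5)
obs 4: x=0 → posterior Gamma(15, 28/5)
obs 5: x=3 → posterior Gamma(18, 33/5)
obs 6: x=2 → posterior Gamma(20, 38/5)
obs 7: x=5 → posterior Gamma(25, 43/5)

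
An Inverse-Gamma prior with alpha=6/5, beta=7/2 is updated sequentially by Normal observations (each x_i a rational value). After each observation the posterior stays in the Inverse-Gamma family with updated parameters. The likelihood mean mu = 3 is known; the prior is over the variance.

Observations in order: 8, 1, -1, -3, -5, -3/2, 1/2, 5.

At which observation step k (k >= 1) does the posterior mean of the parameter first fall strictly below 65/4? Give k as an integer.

obs 1: x=8 → posterior Inverse-Gamma(17/10, 16)
obs 2: x=1 → posterior Inverse-Gamma(11/5, 18)
obs 3: x=-1 → posterior Inverse-Gamma(27/10, 26)
obs 4: x=-3 → posterior Inverse-Gamma(16/5, 44)
obs 5: x=-5 → posterior Inverse-Gamma(37/10, 76)
obs 6: x=-3/2 → posterior Inverse-Gamma(21/5, 689/8)
obs 7: x=1/2 → posterior Inverse-Gamma(47/10, 357/4)
obs 8: x=5 → posterior Inverse-Gamma(26/5, 365/4)

k = 2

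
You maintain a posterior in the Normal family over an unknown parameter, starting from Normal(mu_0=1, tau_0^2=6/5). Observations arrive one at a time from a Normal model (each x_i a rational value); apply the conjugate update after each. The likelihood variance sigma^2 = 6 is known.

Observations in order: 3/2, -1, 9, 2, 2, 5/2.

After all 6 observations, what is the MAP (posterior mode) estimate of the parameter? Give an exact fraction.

21/11

obs 1: x=3/2 → posterior Normal(13/12, 1)
obs 2: x=-1 → posterior Normal(11/14, 6/7)
obs 3: x=9 → posterior Normal(29/16, 3/4)
obs 4: x=2 → posterior Normal(11/6, 2/3)
obs 5: x=2 → posterior Normal(37/20, 3/5)
obs 6: x=5/2 → posterior Normal(21/11, 6/11)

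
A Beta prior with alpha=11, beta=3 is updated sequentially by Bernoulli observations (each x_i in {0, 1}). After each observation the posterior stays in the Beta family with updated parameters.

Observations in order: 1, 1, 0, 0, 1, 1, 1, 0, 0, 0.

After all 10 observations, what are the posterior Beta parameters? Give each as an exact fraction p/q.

alpha=16, beta=8

obs 1: x=1 → posterior Beta(12, 3)
obs 2: x=1 → posterior Beta(13, 3)
obs 3: x=0 → posterior Beta(13, 4)
obs 4: x=0 → posterior Beta(13, 5)
obs 5: x=1 → posterior Beta(14, 5)
obs 6: x=1 → posterior Beta(15, 5)
obs 7: x=1 → posterior Beta(16, 5)
obs 8: x=0 → posterior Beta(16, 6)
obs 9: x=0 → posterior Beta(16, 7)
obs 10: x=0 → posterior Beta(16, 8)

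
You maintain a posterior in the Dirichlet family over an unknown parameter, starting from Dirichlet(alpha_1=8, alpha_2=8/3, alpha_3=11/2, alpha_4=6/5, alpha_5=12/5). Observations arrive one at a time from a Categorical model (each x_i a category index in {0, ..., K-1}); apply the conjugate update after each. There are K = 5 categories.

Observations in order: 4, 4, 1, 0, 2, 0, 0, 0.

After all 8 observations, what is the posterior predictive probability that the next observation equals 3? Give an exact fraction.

36/833

obs 1: x=4 → posterior Dirichlet(8, 8/3, 11/2, 6/5, 17/5)
obs 2: x=4 → posterior Dirichlet(8, 8/3, 11/2, 6/5, 22/5)
obs 3: x=1 → posterior Dirichlet(8, 11/3, 11/2, 6/5, 22/5)
obs 4: x=0 → posterior Dirichlet(9, 11/3, 11/2, 6/5, 22/5)
obs 5: x=2 → posterior Dirichlet(9, 11/3, 13/2, 6/5, 22/5)
obs 6: x=0 → posterior Dirichlet(10, 11/3, 13/2, 6/5, 22/5)
obs 7: x=0 → posterior Dirichlet(11, 11/3, 13/2, 6/5, 22/5)
obs 8: x=0 → posterior Dirichlet(12, 11/3, 13/2, 6/5, 22/5)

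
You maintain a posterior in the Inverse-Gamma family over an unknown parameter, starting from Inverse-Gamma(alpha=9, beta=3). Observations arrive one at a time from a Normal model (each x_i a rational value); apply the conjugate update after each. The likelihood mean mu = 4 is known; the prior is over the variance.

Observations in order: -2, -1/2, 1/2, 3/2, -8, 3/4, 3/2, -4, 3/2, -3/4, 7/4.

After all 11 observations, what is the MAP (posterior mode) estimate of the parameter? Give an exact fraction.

5431/496

obs 1: x=-2 → posterior Inverse-Gamma(19/2, 21)
obs 2: x=-1/2 → posterior Inverse-Gamma(10, 249/8)
obs 3: x=1/2 → posterior Inverse-Gamma(21/2, 149/4)
obs 4: x=3/2 → posterior Inverse-Gamma(11, 323/8)
obs 5: x=-8 → posterior Inverse-Gamma(23/2, 899/8)
obs 6: x=3/4 → posterior Inverse-Gamma(12, 3765/32)
obs 7: x=3/2 → posterior Inverse-Gamma(25/2, 3865/32)
obs 8: x=-4 → posterior Inverse-Gamma(13, 4889/32)
obs 9: x=3/2 → posterior Inverse-Gamma(27/2, 4989/32)
obs 10: x=-3/4 → posterior Inverse-Gamma(14, 2675/16)
obs 11: x=7/4 → posterior Inverse-Gamma(29/2, 5431/32)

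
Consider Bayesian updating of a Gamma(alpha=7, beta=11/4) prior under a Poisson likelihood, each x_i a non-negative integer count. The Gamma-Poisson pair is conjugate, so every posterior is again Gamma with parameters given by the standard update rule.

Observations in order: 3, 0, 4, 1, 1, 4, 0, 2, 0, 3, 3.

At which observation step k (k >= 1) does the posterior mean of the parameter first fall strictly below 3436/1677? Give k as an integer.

k = 8

obs 1: x=3 → posterior Gamma(10, 15/4)
obs 2: x=0 → posterior Gamma(10, 19/4)
obs 3: x=4 → posterior Gamma(14, 23/4)
obs 4: x=1 → posterior Gamma(15, 27/4)
obs 5: x=1 → posterior Gamma(16, 31/4)
obs 6: x=4 → posterior Gamma(20, 35/4)
obs 7: x=0 → posterior Gamma(20, 39/4)
obs 8: x=2 → posterior Gamma(22, 43/4)
obs 9: x=0 → posterior Gamma(22, 47/4)
obs 10: x=3 → posterior Gamma(25, 51/4)
obs 11: x=3 → posterior Gamma(28, 55/4)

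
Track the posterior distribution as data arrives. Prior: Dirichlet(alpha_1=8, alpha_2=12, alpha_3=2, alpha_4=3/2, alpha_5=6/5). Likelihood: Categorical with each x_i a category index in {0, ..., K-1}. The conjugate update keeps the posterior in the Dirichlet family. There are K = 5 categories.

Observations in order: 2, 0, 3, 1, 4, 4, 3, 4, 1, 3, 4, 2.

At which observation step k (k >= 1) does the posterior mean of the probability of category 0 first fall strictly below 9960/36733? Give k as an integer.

obs 1: x=2 → posterior Dirichlet(8, 12, 3, 3/2, 6/5)
obs 2: x=0 → posterior Dirichlet(9, 12, 3, 3/2, 6/5)
obs 3: x=3 → posterior Dirichlet(9, 12, 3, 5/2, 6/5)
obs 4: x=1 → posterior Dirichlet(9, 13, 3, 5/2, 6/5)
obs 5: x=4 → posterior Dirichlet(9, 13, 3, 5/2, 11/5)
obs 6: x=4 → posterior Dirichlet(9, 13, 3, 5/2, 16/5)
obs 7: x=3 → posterior Dirichlet(9, 13, 3, 7/2, 16/5)
obs 8: x=4 → posterior Dirichlet(9, 13, 3, 7/2, 21/5)
obs 9: x=1 → posterior Dirichlet(9, 14, 3, 7/2, 21/5)
obs 10: x=3 → posterior Dirichlet(9, 14, 3, 9/2, 21/5)
obs 11: x=4 → posterior Dirichlet(9, 14, 3, 9/2, 26/5)
obs 12: x=2 → posterior Dirichlet(9, 14, 4, 9/2, 26/5)

k = 9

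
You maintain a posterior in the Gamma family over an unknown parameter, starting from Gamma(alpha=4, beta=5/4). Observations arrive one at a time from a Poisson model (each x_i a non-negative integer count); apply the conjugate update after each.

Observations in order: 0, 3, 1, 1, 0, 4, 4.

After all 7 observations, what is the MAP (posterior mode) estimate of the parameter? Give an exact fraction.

obs 1: x=0 → posterior Gamma(4, 9/4)
obs 2: x=3 → posterior Gamma(7, 13/4)
obs 3: x=1 → posterior Gamma(8, 17/4)
obs 4: x=1 → posterior Gamma(9, 21/4)
obs 5: x=0 → posterior Gamma(9, 25/4)
obs 6: x=4 → posterior Gamma(13, 29/4)
obs 7: x=4 → posterior Gamma(17, 33/4)

64/33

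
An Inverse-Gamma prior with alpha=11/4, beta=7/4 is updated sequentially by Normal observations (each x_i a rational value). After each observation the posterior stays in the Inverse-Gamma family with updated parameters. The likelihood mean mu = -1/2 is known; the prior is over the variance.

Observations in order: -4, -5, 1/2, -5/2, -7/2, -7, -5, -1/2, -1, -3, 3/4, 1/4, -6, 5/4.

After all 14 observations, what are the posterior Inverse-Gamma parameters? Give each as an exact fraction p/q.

obs 1: x=-4 → posterior Inverse-Gamma(13/4, 63/8)
obs 2: x=-5 → posterior Inverse-Gamma(15/4, 18)
obs 3: x=1/2 → posterior Inverse-Gamma(17/4, 37/2)
obs 4: x=-5/2 → posterior Inverse-Gamma(19/4, 41/2)
obs 5: x=-7/2 → posterior Inverse-Gamma(21/4, 25)
obs 6: x=-7 → posterior Inverse-Gamma(23/4, 369/8)
obs 7: x=-5 → posterior Inverse-Gamma(25/4, 225/4)
obs 8: x=-1/2 → posterior Inverse-Gamma(27/4, 225/4)
obs 9: x=-1 → posterior Inverse-Gamma(29/4, 451/8)
obs 10: x=-3 → posterior Inverse-Gamma(31/4, 119/2)
obs 11: x=3/4 → posterior Inverse-Gamma(33/4, 1929/32)
obs 12: x=1/4 → posterior Inverse-Gamma(35/4, 969/16)
obs 13: x=-6 → posterior Inverse-Gamma(37/4, 1211/16)
obs 14: x=5/4 → posterior Inverse-Gamma(39/4, 2471/32)

alpha=39/4, beta=2471/32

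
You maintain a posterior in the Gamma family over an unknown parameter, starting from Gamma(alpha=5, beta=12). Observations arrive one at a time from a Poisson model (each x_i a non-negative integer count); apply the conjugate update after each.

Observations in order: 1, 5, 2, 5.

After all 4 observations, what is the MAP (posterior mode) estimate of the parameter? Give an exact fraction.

17/16

obs 1: x=1 → posterior Gamma(6, 13)
obs 2: x=5 → posterior Gamma(11, 14)
obs 3: x=2 → posterior Gamma(13, 15)
obs 4: x=5 → posterior Gamma(18, 16)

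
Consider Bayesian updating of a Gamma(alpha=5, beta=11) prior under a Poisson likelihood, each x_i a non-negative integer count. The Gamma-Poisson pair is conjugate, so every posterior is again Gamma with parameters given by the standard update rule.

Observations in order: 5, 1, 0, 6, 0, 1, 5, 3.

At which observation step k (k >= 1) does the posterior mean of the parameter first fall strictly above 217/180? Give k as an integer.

k = 7

obs 1: x=5 → posterior Gamma(10, 12)
obs 2: x=1 → posterior Gamma(11, 13)
obs 3: x=0 → posterior Gamma(11, 14)
obs 4: x=6 → posterior Gamma(17, 15)
obs 5: x=0 → posterior Gamma(17, 16)
obs 6: x=1 → posterior Gamma(18, 17)
obs 7: x=5 → posterior Gamma(23, 18)
obs 8: x=3 → posterior Gamma(26, 19)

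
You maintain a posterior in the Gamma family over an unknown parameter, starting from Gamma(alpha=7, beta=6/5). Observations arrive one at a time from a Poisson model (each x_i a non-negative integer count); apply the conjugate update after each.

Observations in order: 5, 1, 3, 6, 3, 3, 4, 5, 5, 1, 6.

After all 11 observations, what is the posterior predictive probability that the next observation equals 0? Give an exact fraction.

3028042145314702822796833946311904165126168468932001107226929007470768309080578031180541/143764891709512586763115405262310331970033366704896022688159437114935960549839465701441536

obs 1: x=5 → posterior Gamma(12, 11/5)
obs 2: x=1 → posterior Gamma(13, 16/5)
obs 3: x=3 → posterior Gamma(16, 21/5)
obs 4: x=6 → posterior Gamma(22, 26/5)
obs 5: x=3 → posterior Gamma(25, 31/5)
obs 6: x=3 → posterior Gamma(28, 36/5)
obs 7: x=4 → posterior Gamma(32, 41/5)
obs 8: x=5 → posterior Gamma(37, 46/5)
obs 9: x=5 → posterior Gamma(42, 51/5)
obs 10: x=1 → posterior Gamma(43, 56/5)
obs 11: x=6 → posterior Gamma(49, 61/5)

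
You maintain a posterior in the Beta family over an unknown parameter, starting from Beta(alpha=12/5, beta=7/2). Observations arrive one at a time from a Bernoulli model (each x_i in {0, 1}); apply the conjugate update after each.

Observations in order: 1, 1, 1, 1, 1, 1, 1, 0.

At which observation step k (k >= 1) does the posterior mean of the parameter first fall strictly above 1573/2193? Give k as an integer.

obs 1: x=1 → posterior Beta(17/5, 7/2)
obs 2: x=1 → posterior Beta(22/5, 7/2)
obs 3: x=1 → posterior Beta(27/5, 7/2)
obs 4: x=1 → posterior Beta(32/5, 7/2)
obs 5: x=1 → posterior Beta(37/5, 7/2)
obs 6: x=1 → posterior Beta(42/5, 7/2)
obs 7: x=1 → posterior Beta(47/5, 7/2)
obs 8: x=0 → posterior Beta(47/5, 9/2)

k = 7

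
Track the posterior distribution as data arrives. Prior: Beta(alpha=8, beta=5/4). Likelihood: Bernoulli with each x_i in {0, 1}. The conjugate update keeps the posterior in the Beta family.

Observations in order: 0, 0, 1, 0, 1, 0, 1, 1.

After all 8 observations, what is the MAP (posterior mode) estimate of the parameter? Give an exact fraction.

44/61

obs 1: x=0 → posterior Beta(8, 9/4)
obs 2: x=0 → posterior Beta(8, 13/4)
obs 3: x=1 → posterior Beta(9, 13/4)
obs 4: x=0 → posterior Beta(9, 17/4)
obs 5: x=1 → posterior Beta(10, 17/4)
obs 6: x=0 → posterior Beta(10, 21/4)
obs 7: x=1 → posterior Beta(11, 21/4)
obs 8: x=1 → posterior Beta(12, 21/4)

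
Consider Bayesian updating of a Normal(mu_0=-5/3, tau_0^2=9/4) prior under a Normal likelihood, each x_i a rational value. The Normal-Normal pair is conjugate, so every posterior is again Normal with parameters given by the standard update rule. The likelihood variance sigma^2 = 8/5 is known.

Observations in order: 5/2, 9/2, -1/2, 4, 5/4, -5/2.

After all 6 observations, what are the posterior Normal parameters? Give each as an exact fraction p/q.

obs 1: x=5/2 → posterior Normal(355/462, 72/77)
obs 2: x=9/2 → posterior Normal(785/366, 36/61)
obs 3: x=-1/2 → posterior Normal(1435/1002, 72/167)
obs 4: x=4 → posterior Normal(2515/1272, 18/53)
obs 5: x=5/4 → posterior Normal(5705/3084, 72/257)
obs 6: x=-5/2 → posterior Normal(4355/3624, 36/151)

mu_0=4355/3624, tau_0^2=36/151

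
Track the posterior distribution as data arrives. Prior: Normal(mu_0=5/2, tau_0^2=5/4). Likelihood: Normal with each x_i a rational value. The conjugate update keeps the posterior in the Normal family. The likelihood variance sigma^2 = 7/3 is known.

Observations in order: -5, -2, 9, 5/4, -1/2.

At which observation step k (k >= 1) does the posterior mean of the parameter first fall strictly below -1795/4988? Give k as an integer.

obs 1: x=-5 → posterior Normal(-5/43, 35/43)
obs 2: x=-2 → posterior Normal(-35/58, 35/58)
obs 3: x=9 → posterior Normal(100/73, 35/73)
obs 4: x=5/4 → posterior Normal(475/352, 35/88)
obs 5: x=-1/2 → posterior Normal(445/412, 35/103)

k = 2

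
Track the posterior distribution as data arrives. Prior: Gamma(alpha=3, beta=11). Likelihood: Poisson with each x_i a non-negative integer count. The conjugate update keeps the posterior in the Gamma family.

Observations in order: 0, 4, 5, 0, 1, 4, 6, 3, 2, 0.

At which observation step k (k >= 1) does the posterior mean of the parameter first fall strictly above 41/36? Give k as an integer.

k = 7

obs 1: x=0 → posterior Gamma(3, 12)
obs 2: x=4 → posterior Gamma(7, 13)
obs 3: x=5 → posterior Gamma(12, 14)
obs 4: x=0 → posterior Gamma(12, 15)
obs 5: x=1 → posterior Gamma(13, 16)
obs 6: x=4 → posterior Gamma(17, 17)
obs 7: x=6 → posterior Gamma(23, 18)
obs 8: x=3 → posterior Gamma(26, 19)
obs 9: x=2 → posterior Gamma(28, 20)
obs 10: x=0 → posterior Gamma(28, 21)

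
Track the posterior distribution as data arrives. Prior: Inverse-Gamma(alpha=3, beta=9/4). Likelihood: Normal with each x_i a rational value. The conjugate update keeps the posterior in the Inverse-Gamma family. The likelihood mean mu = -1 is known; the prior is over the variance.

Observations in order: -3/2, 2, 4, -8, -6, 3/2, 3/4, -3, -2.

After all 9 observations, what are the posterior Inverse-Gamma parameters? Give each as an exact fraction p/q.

obs 1: x=-3/2 → posterior Inverse-Gamma(7/2, 19/8)
obs 2: x=2 → posterior Inverse-Gamma(4, 55/8)
obs 3: x=4 → posterior Inverse-Gamma(9/2, 155/8)
obs 4: x=-8 → posterior Inverse-Gamma(5, 351/8)
obs 5: x=-6 → posterior Inverse-Gamma(11/2, 451/8)
obs 6: x=3/2 → posterior Inverse-Gamma(6, 119/2)
obs 7: x=3/4 → posterior Inverse-Gamma(13/2, 1953/32)
obs 8: x=-3 → posterior Inverse-Gamma(7, 2017/32)
obs 9: x=-2 → posterior Inverse-Gamma(15/2, 2033/32)

alpha=15/2, beta=2033/32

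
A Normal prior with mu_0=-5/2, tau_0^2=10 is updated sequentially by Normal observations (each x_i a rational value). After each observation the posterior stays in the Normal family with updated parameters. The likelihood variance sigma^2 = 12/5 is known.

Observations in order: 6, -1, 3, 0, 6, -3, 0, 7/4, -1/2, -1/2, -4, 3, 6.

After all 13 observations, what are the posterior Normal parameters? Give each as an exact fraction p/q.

obs 1: x=6 → posterior Normal(135/31, 60/31)
obs 2: x=-1 → posterior Normal(55/28, 15/14)
obs 3: x=3 → posterior Normal(185/81, 20/27)
obs 4: x=0 → posterior Normal(185/106, 30/53)
obs 5: x=6 → posterior Normal(335/131, 60/131)
obs 6: x=-3 → posterior Normal(5/3, 5/13)
obs 7: x=0 → posterior Normal(260/181, 60/181)
obs 8: x=7/4 → posterior Normal(1215/824, 30/103)
obs 9: x=-1/2 → posterior Normal(1165/924, 20/77)
obs 10: x=-1/2 → posterior Normal(1115/1024, 15/64)
obs 11: x=-4 → posterior Normal(715/1124, 60/281)
obs 12: x=3 → posterior Normal(1015/1224, 10/51)
obs 13: x=6 → posterior Normal(1615/1324, 60/331)

mu_0=1615/1324, tau_0^2=60/331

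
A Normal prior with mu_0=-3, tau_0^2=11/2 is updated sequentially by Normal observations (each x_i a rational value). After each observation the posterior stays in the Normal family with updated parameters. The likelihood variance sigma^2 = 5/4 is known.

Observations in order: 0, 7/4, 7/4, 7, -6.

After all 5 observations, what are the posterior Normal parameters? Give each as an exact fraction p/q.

mu_0=84/115, tau_0^2=11/46

obs 1: x=0 → posterior Normal(-5/9, 55/54)
obs 2: x=7/4 → posterior Normal(47/98, 55/98)
obs 3: x=7/4 → posterior Normal(62/71, 55/142)
obs 4: x=7 → posterior Normal(72/31, 55/186)
obs 5: x=-6 → posterior Normal(84/115, 11/46)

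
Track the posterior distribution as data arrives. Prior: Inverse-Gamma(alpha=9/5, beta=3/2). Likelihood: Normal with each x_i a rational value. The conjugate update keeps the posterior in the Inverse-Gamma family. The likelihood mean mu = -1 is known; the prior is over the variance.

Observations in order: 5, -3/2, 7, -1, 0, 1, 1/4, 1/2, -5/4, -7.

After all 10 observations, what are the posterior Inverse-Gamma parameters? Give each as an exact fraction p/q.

obs 1: x=5 → posterior Inverse-Gamma(23/10, 39/2)
obs 2: x=-3/2 → posterior Inverse-Gamma(14/5, 157/8)
obs 3: x=7 → posterior Inverse-Gamma(33/10, 413/8)
obs 4: x=-1 → posterior Inverse-Gamma(19/5, 413/8)
obs 5: x=0 → posterior Inverse-Gamma(43/10, 417/8)
obs 6: x=1 → posterior Inverse-Gamma(24/5, 433/8)
obs 7: x=1/4 → posterior Inverse-Gamma(53/10, 1757/32)
obs 8: x=1/2 → posterior Inverse-Gamma(29/5, 1793/32)
obs 9: x=-5/4 → posterior Inverse-Gamma(63/10, 897/16)
obs 10: x=-7 → posterior Inverse-Gamma(34/5, 1185/16)

alpha=34/5, beta=1185/16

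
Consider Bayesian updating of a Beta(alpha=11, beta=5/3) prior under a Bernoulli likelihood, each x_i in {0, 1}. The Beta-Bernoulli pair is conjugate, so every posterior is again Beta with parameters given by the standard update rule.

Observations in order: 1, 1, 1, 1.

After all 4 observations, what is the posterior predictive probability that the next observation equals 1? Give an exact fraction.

obs 1: x=1 → posterior Beta(12, 5/3)
obs 2: x=1 → posterior Beta(13, 5/3)
obs 3: x=1 → posterior Beta(14, 5/3)
obs 4: x=1 → posterior Beta(15, 5/3)

9/10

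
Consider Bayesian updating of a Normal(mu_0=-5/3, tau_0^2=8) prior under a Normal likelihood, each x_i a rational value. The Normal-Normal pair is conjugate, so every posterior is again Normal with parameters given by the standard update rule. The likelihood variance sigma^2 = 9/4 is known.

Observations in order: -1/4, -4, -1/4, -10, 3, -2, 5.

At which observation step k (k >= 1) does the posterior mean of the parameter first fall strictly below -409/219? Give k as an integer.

obs 1: x=-1/4 → posterior Normal(-23/41, 72/41)
obs 2: x=-4 → posterior Normal(-151/73, 72/73)
obs 3: x=-1/4 → posterior Normal(-53/35, 24/35)
obs 4: x=-10 → posterior Normal(-479/137, 72/137)
obs 5: x=3 → posterior Normal(-383/169, 72/169)
obs 6: x=-2 → posterior Normal(-149/67, 24/67)
obs 7: x=5 → posterior Normal(-287/233, 72/233)

k = 2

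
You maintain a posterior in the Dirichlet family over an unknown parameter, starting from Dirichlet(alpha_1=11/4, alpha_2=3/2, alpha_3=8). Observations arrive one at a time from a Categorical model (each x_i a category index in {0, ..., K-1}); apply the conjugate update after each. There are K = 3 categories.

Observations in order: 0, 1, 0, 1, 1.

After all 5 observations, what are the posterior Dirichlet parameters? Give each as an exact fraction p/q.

obs 1: x=0 → posterior Dirichlet(15/4, 3/2, 8)
obs 2: x=1 → posterior Dirichlet(15/4, 5/2, 8)
obs 3: x=0 → posterior Dirichlet(19/4, 5/2, 8)
obs 4: x=1 → posterior Dirichlet(19/4, 7/2, 8)
obs 5: x=1 → posterior Dirichlet(19/4, 9/2, 8)

alpha_1=19/4, alpha_2=9/2, alpha_3=8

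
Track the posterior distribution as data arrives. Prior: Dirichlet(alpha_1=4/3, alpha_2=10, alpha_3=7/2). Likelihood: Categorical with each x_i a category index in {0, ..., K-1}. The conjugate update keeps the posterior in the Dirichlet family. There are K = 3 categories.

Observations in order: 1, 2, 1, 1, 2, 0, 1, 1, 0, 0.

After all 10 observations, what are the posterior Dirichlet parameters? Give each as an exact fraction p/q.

obs 1: x=1 → posterior Dirichlet(4/3, 11, 7/2)
obs 2: x=2 → posterior Dirichlet(4/3, 11, 9/2)
obs 3: x=1 → posterior Dirichlet(4/3, 12, 9/2)
obs 4: x=1 → posterior Dirichlet(4/3, 13, 9/2)
obs 5: x=2 → posterior Dirichlet(4/3, 13, 11/2)
obs 6: x=0 → posterior Dirichlet(7/3, 13, 11/2)
obs 7: x=1 → posterior Dirichlet(7/3, 14, 11/2)
obs 8: x=1 → posterior Dirichlet(7/3, 15, 11/2)
obs 9: x=0 → posterior Dirichlet(10/3, 15, 11/2)
obs 10: x=0 → posterior Dirichlet(13/3, 15, 11/2)

alpha_1=13/3, alpha_2=15, alpha_3=11/2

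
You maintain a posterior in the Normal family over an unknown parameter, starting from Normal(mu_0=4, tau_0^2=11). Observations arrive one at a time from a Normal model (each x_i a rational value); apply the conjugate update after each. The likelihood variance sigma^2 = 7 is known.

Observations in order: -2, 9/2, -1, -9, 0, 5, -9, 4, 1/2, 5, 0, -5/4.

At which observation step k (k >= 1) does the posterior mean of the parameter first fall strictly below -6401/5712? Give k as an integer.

k = 7

obs 1: x=-2 → posterior Normal(1/3, 77/18)
obs 2: x=9/2 → posterior Normal(111/58, 77/29)
obs 3: x=-1 → posterior Normal(89/80, 77/40)
obs 4: x=-9 → posterior Normal(-109/102, 77/51)
obs 5: x=0 → posterior Normal(-109/124, 77/62)
obs 6: x=5 → posterior Normal(1/146, 77/73)
obs 7: x=-9 → posterior Normal(-197/168, 11/12)
obs 8: x=4 → posterior Normal(-109/190, 77/95)
obs 9: x=1/2 → posterior Normal(-49/106, 77/106)
obs 10: x=5 → posterior Normal(2/39, 77/117)
obs 11: x=0 → posterior Normal(3/64, 77/128)
obs 12: x=-5/4 → posterior Normal(-31/556, 77/139)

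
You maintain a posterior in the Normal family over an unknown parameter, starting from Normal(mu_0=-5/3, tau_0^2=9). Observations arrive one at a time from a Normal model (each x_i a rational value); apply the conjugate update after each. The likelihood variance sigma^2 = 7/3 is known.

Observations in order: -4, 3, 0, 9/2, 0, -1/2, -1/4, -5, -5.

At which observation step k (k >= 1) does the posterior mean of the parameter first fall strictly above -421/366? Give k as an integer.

obs 1: x=-4 → posterior Normal(-359/102, 63/34)
obs 2: x=3 → posterior Normal(-116/183, 63/61)
obs 3: x=0 → posterior Normal(-29/66, 63/88)
obs 4: x=9/2 → posterior Normal(497/690, 63/115)
obs 5: x=0 → posterior Normal(7/12, 63/142)
obs 6: x=-1/2 → posterior Normal(16/39, 63/169)
obs 7: x=-1/4 → posterior Normal(751/2352, 9/28)
obs 8: x=-5 → posterior Normal(-869/2676, 63/223)
obs 9: x=-5 → posterior Normal(-2489/3000, 63/250)

k = 2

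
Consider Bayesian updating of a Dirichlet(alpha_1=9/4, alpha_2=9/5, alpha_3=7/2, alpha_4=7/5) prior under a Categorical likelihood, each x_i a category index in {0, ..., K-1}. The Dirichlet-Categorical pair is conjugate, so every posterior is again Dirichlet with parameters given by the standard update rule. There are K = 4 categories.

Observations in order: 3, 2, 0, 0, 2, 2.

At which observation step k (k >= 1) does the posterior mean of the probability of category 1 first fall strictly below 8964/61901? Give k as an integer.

k = 4

obs 1: x=3 → posterior Dirichlet(9/4, 9/5, 7/2, 12/5)
obs 2: x=2 → posterior Dirichlet(9/4, 9/5, 9/2, 12/5)
obs 3: x=0 → posterior Dirichlet(13/4, 9/5, 9/2, 12/5)
obs 4: x=0 → posterior Dirichlet(17/4, 9/5, 9/2, 12/5)
obs 5: x=2 → posterior Dirichlet(17/4, 9/5, 11/2, 12/5)
obs 6: x=2 → posterior Dirichlet(17/4, 9/5, 13/2, 12/5)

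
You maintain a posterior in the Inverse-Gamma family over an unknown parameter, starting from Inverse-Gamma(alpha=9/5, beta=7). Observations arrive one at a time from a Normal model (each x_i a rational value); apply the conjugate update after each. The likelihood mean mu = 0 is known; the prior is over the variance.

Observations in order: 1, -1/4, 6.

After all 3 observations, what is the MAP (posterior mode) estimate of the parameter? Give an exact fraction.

obs 1: x=1 → posterior Inverse-Gamma(23/10, 15/2)
obs 2: x=-1/4 → posterior Inverse-Gamma(14/5, 241/32)
obs 3: x=6 → posterior Inverse-Gamma(33/10, 817/32)

95/16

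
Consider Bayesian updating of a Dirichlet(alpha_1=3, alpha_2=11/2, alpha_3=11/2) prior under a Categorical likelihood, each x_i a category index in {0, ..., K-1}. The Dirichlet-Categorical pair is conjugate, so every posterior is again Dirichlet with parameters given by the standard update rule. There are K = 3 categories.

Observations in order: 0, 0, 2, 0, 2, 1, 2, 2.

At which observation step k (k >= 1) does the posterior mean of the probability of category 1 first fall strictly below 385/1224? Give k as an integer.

obs 1: x=0 → posterior Dirichlet(4, 11/2, 11/2)
obs 2: x=0 → posterior Dirichlet(5, 11/2, 11/2)
obs 3: x=2 → posterior Dirichlet(5, 11/2, 13/2)
obs 4: x=0 → posterior Dirichlet(6, 11/2, 13/2)
obs 5: x=2 → posterior Dirichlet(6, 11/2, 15/2)
obs 6: x=1 → posterior Dirichlet(6, 13/2, 15/2)
obs 7: x=2 → posterior Dirichlet(6, 13/2, 17/2)
obs 8: x=2 → posterior Dirichlet(6, 13/2, 19/2)

k = 4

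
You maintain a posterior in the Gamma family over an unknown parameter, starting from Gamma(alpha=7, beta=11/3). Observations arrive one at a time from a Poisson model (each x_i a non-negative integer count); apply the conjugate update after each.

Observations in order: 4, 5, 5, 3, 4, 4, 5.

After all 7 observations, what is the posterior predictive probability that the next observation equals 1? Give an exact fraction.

5443424161155637224888848640437898220213761361996154929152/47270009034809125338932843332604170427657663822174072265625

obs 1: x=4 → posterior Gamma(11, 14/3)
obs 2: x=5 → posterior Gamma(16, 17/3)
obs 3: x=5 → posterior Gamma(21, 20/3)
obs 4: x=3 → posterior Gamma(24, 23/3)
obs 5: x=4 → posterior Gamma(28, 26/3)
obs 6: x=4 → posterior Gamma(32, 29/3)
obs 7: x=5 → posterior Gamma(37, 32/3)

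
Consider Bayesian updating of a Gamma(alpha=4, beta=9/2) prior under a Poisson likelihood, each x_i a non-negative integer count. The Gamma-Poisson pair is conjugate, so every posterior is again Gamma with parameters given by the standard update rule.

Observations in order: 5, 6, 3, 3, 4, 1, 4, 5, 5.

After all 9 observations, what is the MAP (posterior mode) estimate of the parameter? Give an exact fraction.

26/9

obs 1: x=5 → posterior Gamma(9, 11/2)
obs 2: x=6 → posterior Gamma(15, 13/2)
obs 3: x=3 → posterior Gamma(18, 15/2)
obs 4: x=3 → posterior Gamma(21, 17/2)
obs 5: x=4 → posterior Gamma(25, 19/2)
obs 6: x=1 → posterior Gamma(26, 21/2)
obs 7: x=4 → posterior Gamma(30, 23/2)
obs 8: x=5 → posterior Gamma(35, 25/2)
obs 9: x=5 → posterior Gamma(40, 27/2)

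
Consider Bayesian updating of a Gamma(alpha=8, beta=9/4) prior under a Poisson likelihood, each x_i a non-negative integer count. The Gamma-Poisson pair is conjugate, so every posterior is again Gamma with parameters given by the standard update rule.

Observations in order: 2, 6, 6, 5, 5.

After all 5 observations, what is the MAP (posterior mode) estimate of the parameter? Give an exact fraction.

124/29

obs 1: x=2 → posterior Gamma(10, 13/4)
obs 2: x=6 → posterior Gamma(16, 17/4)
obs 3: x=6 → posterior Gamma(22, 21/4)
obs 4: x=5 → posterior Gamma(27, 25/4)
obs 5: x=5 → posterior Gamma(32, 29/4)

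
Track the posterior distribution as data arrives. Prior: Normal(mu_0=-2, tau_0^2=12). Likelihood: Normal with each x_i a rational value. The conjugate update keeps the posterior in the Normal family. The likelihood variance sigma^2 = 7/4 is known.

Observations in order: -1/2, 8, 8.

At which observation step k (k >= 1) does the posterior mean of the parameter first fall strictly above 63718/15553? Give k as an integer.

k = 3

obs 1: x=-1/2 → posterior Normal(-38/55, 84/55)
obs 2: x=8 → posterior Normal(346/103, 84/103)
obs 3: x=8 → posterior Normal(730/151, 84/151)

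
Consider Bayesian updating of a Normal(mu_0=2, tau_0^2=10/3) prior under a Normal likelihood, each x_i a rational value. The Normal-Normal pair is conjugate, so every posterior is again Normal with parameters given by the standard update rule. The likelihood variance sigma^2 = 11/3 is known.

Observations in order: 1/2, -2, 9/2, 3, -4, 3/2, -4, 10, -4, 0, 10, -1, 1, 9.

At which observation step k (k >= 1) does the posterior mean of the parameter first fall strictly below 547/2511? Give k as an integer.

obs 1: x=1/2 → posterior Normal(9/7, 110/63)
obs 2: x=-2 → posterior Normal(7/31, 110/93)
obs 3: x=9/2 → posterior Normal(52/41, 110/123)
obs 4: x=3 → posterior Normal(82/51, 110/153)
obs 5: x=-4 → posterior Normal(42/61, 110/183)
obs 6: x=3/2 → posterior Normal(57/71, 110/213)
obs 7: x=-4 → posterior Normal(17/81, 110/243)
obs 8: x=10 → posterior Normal(9/7, 110/273)
obs 9: x=-4 → posterior Normal(77/101, 110/303)
obs 10: x=0 → posterior Normal(77/111, 110/333)
obs 11: x=10 → posterior Normal(177/121, 10/33)
obs 12: x=-1 → posterior Normal(167/131, 110/393)
obs 13: x=1 → posterior Normal(59/47, 110/423)
obs 14: x=9 → posterior Normal(267/151, 110/453)

k = 7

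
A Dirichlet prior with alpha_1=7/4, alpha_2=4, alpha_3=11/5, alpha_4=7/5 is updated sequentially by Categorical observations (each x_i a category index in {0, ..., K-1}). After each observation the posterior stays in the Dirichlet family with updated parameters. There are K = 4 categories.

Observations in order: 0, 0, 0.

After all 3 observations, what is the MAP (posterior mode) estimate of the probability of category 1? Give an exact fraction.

60/167

obs 1: x=0 → posterior Dirichlet(11/4, 4, 11/5, 7/5)
obs 2: x=0 → posterior Dirichlet(15/4, 4, 11/5, 7/5)
obs 3: x=0 → posterior Dirichlet(19/4, 4, 11/5, 7/5)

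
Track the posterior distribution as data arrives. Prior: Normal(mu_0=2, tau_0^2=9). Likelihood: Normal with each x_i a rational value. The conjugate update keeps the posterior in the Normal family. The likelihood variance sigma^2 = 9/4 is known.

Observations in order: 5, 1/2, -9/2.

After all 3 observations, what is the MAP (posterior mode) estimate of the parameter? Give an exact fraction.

6/13

obs 1: x=5 → posterior Normal(22/5, 9/5)
obs 2: x=1/2 → posterior Normal(8/3, 1)
obs 3: x=-9/2 → posterior Normal(6/13, 9/13)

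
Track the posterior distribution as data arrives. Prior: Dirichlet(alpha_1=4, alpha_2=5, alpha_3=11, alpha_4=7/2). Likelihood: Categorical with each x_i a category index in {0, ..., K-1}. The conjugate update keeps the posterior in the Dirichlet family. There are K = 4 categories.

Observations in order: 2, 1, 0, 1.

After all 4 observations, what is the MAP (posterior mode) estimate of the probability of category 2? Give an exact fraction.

22/47

obs 1: x=2 → posterior Dirichlet(4, 5, 12, 7/2)
obs 2: x=1 → posterior Dirichlet(4, 6, 12, 7/2)
obs 3: x=0 → posterior Dirichlet(5, 6, 12, 7/2)
obs 4: x=1 → posterior Dirichlet(5, 7, 12, 7/2)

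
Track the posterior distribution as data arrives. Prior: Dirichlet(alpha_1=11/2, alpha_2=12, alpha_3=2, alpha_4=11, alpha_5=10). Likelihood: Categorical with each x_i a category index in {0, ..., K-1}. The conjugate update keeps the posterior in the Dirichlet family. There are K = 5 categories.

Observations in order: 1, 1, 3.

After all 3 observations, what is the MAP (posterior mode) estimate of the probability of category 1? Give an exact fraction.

26/77

obs 1: x=1 → posterior Dirichlet(11/2, 13, 2, 11, 10)
obs 2: x=1 → posterior Dirichlet(11/2, 14, 2, 11, 10)
obs 3: x=3 → posterior Dirichlet(11/2, 14, 2, 12, 10)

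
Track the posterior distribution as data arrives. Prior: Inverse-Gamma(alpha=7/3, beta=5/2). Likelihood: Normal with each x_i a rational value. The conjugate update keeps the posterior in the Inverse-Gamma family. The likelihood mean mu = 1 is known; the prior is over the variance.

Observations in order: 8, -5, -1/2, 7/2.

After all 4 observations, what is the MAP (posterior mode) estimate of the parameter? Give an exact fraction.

591/64

obs 1: x=8 → posterior Inverse-Gamma(17/6, 27)
obs 2: x=-5 → posterior Inverse-Gamma(10/3, 45)
obs 3: x=-1/2 → posterior Inverse-Gamma(23/6, 369/8)
obs 4: x=7/2 → posterior Inverse-Gamma(13/3, 197/4)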